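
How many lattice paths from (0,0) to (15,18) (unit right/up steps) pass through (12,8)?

Paths (0,0)->(12,8): C(20,8) = 125970.
Paths (12,8)->(15,18): C(13,10) = 286.
By multiplication principle: 125970 x 286.

Final answer: 36027420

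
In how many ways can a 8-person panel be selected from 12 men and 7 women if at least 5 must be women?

Sum over valid woman counts:
C(7,5)C(12,3) = 4620
C(7,6)C(12,2) = 462
C(7,7)C(12,1) = 12
Total: 4620 + 462 + 12.

Final answer: 5094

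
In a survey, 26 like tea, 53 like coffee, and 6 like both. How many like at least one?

|A union B| = |A| + |B| - |A intersect B| = 26 + 53 - 6.

Final answer: 73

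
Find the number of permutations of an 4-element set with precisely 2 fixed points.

Choose which 2 elements are fixed: C(4,2) = 6.
Derange the remaining 2 using D(j) = (j-1)(D(j-1) + D(j-2)), D(0)=1, D(1)=0: D(2)=1.
Total: 6 x 1.

Final answer: C(4,2) D(2) = 6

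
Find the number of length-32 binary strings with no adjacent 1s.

Let a(n) count valid strings. If the last bit is 0 the prefix is any valid string of length n-1; if it is 1 the string must end in 01 with a valid prefix of length n-2. So a(n) = a(n-1) + a(n-2), a(1)=2, a(2)=3.
Building up term by term: a(1)=2, a(2)=3, a(3)=5, a(4)=8, a(5)=13, a(6)=21, a(7)=34, a(8)=55, a(9)=89, a(10)=144, a(11)=233, a(12)=377, a(13)=610, a(14)=987, a(15)=1597, a(16)=2584, a(17)=4181, a(18)=6765, a(19)=10946, a(20)=17711, a(21)=28657, a(22)=46368, a(23)=75025, a(24)=121393, a(25)=196418, a(26)=317811, a(27)=514229, a(28)=832040, a(29)=1346269, a(30)=2178309, a(31)=3524578, a(32)=5702887.

Final answer: 5702887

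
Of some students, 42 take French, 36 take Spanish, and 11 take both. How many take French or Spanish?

|A union B| = |A| + |B| - |A intersect B| = 42 + 36 - 11.

Final answer: 67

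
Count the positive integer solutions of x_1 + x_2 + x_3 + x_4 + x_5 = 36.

Substitute x'_i = x_i - 1 (so x'_i >= 0). Then sum x'_i = 36 - 5 = 31.
Stars and bars: C(31+5-1, 5-1) = C(35,4).

Final answer: C(35,4) = 52360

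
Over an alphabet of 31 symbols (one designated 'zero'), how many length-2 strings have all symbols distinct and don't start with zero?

First digit: 30 (nonzero). Second: 30 (not first). Third: 29, etc.
Total: 30 x 30.

Final answer: 900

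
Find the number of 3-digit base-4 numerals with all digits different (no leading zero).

First digit: 3 (nonzero). Second: 3 (not first). Third: 2, etc.
Total: 3 x 3 x 2.

Final answer: 18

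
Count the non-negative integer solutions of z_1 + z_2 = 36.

Stars and bars with 36 stars and 1 bars:
C(36+2-1, 2-1) = C(37,1).

Final answer: C(37,1) = 37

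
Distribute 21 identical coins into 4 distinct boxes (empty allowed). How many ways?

Stars and bars: C(n+k-1, k-1) = C(24,3).

Final answer: C(24,3) = 2024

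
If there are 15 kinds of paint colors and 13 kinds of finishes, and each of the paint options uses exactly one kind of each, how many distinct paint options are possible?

By the multiplication principle: 15 x 13.

Final answer: 195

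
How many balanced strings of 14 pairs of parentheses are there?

This is a standard Catalan-number count: the answer is C_n. Here n = 14 (pairs).
C_n = C(2n,n)/(n+1), so C_{14} = C(28,14)/15 = 40116600/15.

Final answer: C_{14} = 2674440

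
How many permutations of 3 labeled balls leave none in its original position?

Use the recurrence D(n) = (n-1)(D(n-1) + D(n-2)) with D(0)=1, D(1)=0.
D(2) = 1 x (0 + 1) = 1
D(3) = 2 x (D(2) + D(1)) = 2 x (1 + 0)

Final answer: D(3) = 2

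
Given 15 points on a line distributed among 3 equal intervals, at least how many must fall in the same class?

By pigeonhole with 15 objects and 3 categories: ceiling(15/3).

Final answer: 5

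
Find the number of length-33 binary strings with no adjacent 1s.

Classify by the final bit: ...0 gives a(n-1) strings, ...01 gives a(n-2) strings. Thus a(n) = a(n-1) + a(n-2) with a(1)=2, a(2)=3.
Iterating the recurrence: a(1)=2, a(2)=3, a(3)=5, a(4)=8, a(5)=13, a(6)=21, a(7)=34, a(8)=55, a(9)=89, a(10)=144, a(11)=233, a(12)=377, a(13)=610, a(14)=987, a(15)=1597, a(16)=2584, a(17)=4181, a(18)=6765, a(19)=10946, a(20)=17711, a(21)=28657, a(22)=46368, a(23)=75025, a(24)=121393, a(25)=196418, a(26)=317811, a(27)=514229, a(28)=832040, a(29)=1346269, a(30)=2178309, a(31)=3524578, a(32)=5702887, a(33)=9227465.

Final answer: 9227465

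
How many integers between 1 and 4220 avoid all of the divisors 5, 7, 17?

|div by 5|=844, |div by 7|=602, |div by 17|=248.
|div by 5&7|=120, |div by 5&17|=49, |div by 7&17|=35, |div by all|=7.
By inclusion-exclusion, divisible by at least one: 844+602+248-120-49-35+7 = 1497.
Not divisible by any: 4220 - 1497.

Final answer: 2723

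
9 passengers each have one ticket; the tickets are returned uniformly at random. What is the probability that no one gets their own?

Use the recurrence D(n) = (n-1)(D(n-1) + D(n-2)) with D(0)=1, D(1)=0.
Building up: D(2)=1, D(3)=2, D(4)=9, D(5)=44, D(6)=265, D(7)=1854, D(8)=14833, D(9)=133496.
Total arrangements: 9! = 362880.
Probability = D(9)/9! = 16687/45360.

Final answer: D(9)/9! = 133496/362880 = 0.367879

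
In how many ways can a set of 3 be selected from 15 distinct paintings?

C(15,3) = 15!/(3! x (15-3)!).

Final answer: C(15,3) = 455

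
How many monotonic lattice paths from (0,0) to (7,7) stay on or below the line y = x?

Total monotonic paths to (7,7): C(14,7) = 3432.
A path is bad iff it touches y = x + 1; reflecting its initial segment maps bad paths bijectively onto all paths to (6,8), of which there are C(14,8) = 3003.
Valid Dyck paths: 3432 - 3003.
(Check: C(14,7) - C(14,8) = C(14,7)/8, the Catalan number C_{7}.)

Final answer: C_{7} = 429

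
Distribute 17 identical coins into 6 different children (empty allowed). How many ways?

Stars and bars: C(n+k-1, k-1) = C(22,5).

Final answer: C(22,5) = 26334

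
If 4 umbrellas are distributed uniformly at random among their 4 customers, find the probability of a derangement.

Derangements satisfy D(n) = (n-1)(D(n-1) + D(n-2)), starting from D(0)=1, D(1)=0.
Building up: D(2)=1, D(3)=2, D(4)=9.
Total arrangements: 4! = 24.
Probability = D(4)/4! = 3/8.

Final answer: D(4)/4! = 9/24 = 0.375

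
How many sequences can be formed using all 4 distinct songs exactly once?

The number of ways to arrange 4 distinct objects is 4!.

Final answer: 4! = 24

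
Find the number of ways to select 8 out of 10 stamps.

C(10,8) = 10!/(8! x (10-8)!).

Final answer: C(10,8) = 45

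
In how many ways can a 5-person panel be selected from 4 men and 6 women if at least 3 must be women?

Sum over valid woman counts:
C(6,3)C(4,2) = 120
C(6,4)C(4,1) = 60
C(6,5)C(4,0) = 6
Total: 120 + 60 + 6.

Final answer: 186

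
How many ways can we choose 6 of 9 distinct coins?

C(9,6) = 9!/(6! x 3!).

Final answer: \binom{9}{6} = 84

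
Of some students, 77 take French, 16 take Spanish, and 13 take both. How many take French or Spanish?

|A union B| = |A| + |B| - |A intersect B| = 77 + 16 - 13.

Final answer: 80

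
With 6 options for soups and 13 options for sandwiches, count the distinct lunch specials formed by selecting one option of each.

By the multiplication principle: 6 x 13.

Final answer: 78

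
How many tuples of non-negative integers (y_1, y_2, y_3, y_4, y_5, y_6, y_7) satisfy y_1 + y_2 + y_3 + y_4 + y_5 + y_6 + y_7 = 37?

Stars and bars with 37 stars and 6 bars:
C(37+7-1, 7-1) = C(43,6).

Final answer: C(43,6) = 6096454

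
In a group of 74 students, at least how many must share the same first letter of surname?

There are 26 possible values for first letter of surname. With 74 students and 26 categories, by pigeonhole: ceiling(74/26).

Final answer: 3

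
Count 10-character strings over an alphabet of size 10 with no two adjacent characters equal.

Let g(n) count such strings. g(1) = 10, and each valid string of length n-1 extends in 9 ways (any symbol but the last), so g(n) = 9 g(n-1).
Total: g(10) = 10 x 9^9.

Final answer: 10 x 9^{9} = 3874204890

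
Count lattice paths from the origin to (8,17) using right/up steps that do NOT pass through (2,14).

Total paths to (8,17): C(25,17) = 1081575.
Paths through (2,14): C(16,14) x C(9,3) = 10080.
Avoiding (2,14): 1081575 - 10080.

Final answer: 1071495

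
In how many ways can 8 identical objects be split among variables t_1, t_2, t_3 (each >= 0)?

Stars and bars with 8 stars and 2 bars:
C(8+3-1, 3-1) = C(10,2).

Final answer: C(10,2) = 45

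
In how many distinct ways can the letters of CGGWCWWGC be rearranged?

Letters (C:3, G:3, W:3). Total letters: 9.
Permutations = 9!/(3! x 3! x 3!).

Final answer: 1680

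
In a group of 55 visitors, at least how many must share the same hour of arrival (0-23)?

There are 24 possible values for hour of arrival (0-23). With 55 visitors and 24 categories, by pigeonhole: ceiling(55/24).

Final answer: 3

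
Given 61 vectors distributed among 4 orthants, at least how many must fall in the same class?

By pigeonhole with 61 objects and 4 categories: ceiling(61/4).

Final answer: 16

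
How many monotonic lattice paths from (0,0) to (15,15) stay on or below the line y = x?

Total monotonic paths to (15,15): C(30,15) = 155117520.
Reflecting each bad path at its first crossing gives a bijection with paths to (14,16): C(30,16) = 145422675.
Valid Dyck paths: 155117520 - 145422675.
(Check: C(30,15) - C(30,16) = C(30,15)/16, the Catalan number C_{15}.)

Final answer: C_{15} = 9694845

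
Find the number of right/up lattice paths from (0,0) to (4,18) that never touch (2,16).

Total paths to (4,18): C(22,18) = 7315.
Paths through (2,16): C(18,16) x C(4,2) = 918.
Avoiding (2,16): 7315 - 918.

Final answer: 6397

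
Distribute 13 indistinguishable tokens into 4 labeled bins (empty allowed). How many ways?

Stars and bars: C(n+k-1, k-1) = C(16,3).

Final answer: C(16,3) = 560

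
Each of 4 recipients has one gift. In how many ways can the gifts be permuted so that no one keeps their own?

Use the recurrence D(n) = (n-1)(D(n-1) + D(n-2)) with D(0)=1, D(1)=0.
D(2) = 1 x (0 + 1) = 1
D(3) = 2 x (1 + 0) = 2
D(4) = 3 x (D(3) + D(2)) = 3 x (2 + 1)

Final answer: D(4) = 9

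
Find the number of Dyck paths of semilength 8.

Total monotonic paths to (8,8): C(16,8) = 12870.
Paths that cross above y=x (reflection bijection): C(16,9) = 11440.
Valid Dyck paths: 12870 - 11440.
(Equivalently, C_{8} = C(16,8)/9 = 12870/9.)

Final answer: C_{8} = 1430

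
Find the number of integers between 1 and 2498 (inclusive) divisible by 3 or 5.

Multiples of 3: 832. Multiples of 5: 499. Of both (lcm=15): 166.
By inclusion-exclusion: 832 + 499 - 166.

Final answer: 1165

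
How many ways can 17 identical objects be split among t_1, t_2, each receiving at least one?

Substitute t'_i = t_i - 1 (so t'_i >= 0). Then sum t'_i = 17 - 2 = 15.
Stars and bars: C(15+2-1, 2-1) = C(16,1).

Final answer: C(16,1) = 16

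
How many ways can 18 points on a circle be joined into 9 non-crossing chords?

This is a standard Catalan-number count: the answer is C_n. Here n = 18/2 = 9.
C_n = C(2n,n)/(n+1), so C_{9} = C(18,9)/10 = 48620/10.

Final answer: C_{9} = 4862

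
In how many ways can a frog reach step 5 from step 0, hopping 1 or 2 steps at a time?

Condition on the final move: it is a 1-step (f(n-1) ways to get there) or a 2-step (f(n-2) ways), so f(n) = f(n-1) + f(n-2), with f(1)=1, f(2)=2.
Iterating the recurrence: f(1)=1, f(2)=2, f(3)=3, f(4)=5, f(5)=8.

Final answer: 8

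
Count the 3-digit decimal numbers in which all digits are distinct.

First digit: 9 (not 0). Second: 9 (not first). Third: 8, etc.
Total: 9 x 9 x 8.

Final answer: 648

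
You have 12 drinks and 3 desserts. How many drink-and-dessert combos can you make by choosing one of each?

By the multiplication principle: 12 x 3.

Final answer: 36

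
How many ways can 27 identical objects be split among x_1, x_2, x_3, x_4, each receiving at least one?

Substitute x'_i = x_i - 1 (so x'_i >= 0). Then sum x'_i = 27 - 4 = 23.
Stars and bars: C(23+4-1, 4-1) = C(26,3).

Final answer: C(26,3) = 2600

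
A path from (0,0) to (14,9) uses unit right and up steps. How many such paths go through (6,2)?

Paths (0,0)->(6,2): C(8,2) = 28.
Paths (6,2)->(14,9): C(15,7) = 6435.
By multiplication principle: 28 x 6435.

Final answer: 180180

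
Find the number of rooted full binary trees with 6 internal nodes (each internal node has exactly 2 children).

This is counted by the nth Catalan number C_n. Here n = 6.
C_n = C(2n,n) - C(2n,n+1), so C_{6} = C(12,6) - C(12,7) = 924 - 792.

Final answer: C_{6} = 132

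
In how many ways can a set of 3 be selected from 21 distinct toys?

C(21,3) = 21!/(3! x (21-3)!).

Final answer: C(21,3) = 1330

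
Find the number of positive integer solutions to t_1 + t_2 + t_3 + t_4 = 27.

Substitute t'_i = t_i - 1 (so t'_i >= 0). Then sum t'_i = 27 - 4 = 23.
Stars and bars: C(23+4-1, 4-1) = C(26,3).

Final answer: C(26,3) = 2600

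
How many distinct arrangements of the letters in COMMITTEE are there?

Letters (C:1, E:2, I:1, M:2, O:1, T:2). Total letters: 9.
Permutations = 9!/(2! x 2! x 2!).

Final answer: 45360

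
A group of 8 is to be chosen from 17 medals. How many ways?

C(17,8) = 17!/(8! x (17-8)!).

Final answer: C(17,8) = 24310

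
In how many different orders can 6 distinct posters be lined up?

The number of ways to arrange 6 distinct objects is 6!.

Final answer: 6! = 720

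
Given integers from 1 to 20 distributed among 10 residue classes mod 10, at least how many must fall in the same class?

By pigeonhole with 20 objects and 10 categories: ceiling(20/10).

Final answer: 2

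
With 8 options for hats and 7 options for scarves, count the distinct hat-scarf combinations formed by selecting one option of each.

By the multiplication principle: 8 x 7.

Final answer: 56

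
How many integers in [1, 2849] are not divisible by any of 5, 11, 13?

|div by 5|=569, |div by 11|=259, |div by 13|=219.
|div by 5&11|=51, |div by 5&13|=43, |div by 11&13|=19, |div by all|=3.
By inclusion-exclusion, divisible by at least one: 569+259+219-51-43-19+3 = 937.
Not divisible by any: 2849 - 937.

Final answer: 1912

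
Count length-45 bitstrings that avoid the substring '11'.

Classify by the final bit: ...0 gives a(n-1) strings, ...01 gives a(n-2) strings. Thus a(n) = a(n-1) + a(n-2) with a(1)=2, a(2)=3.
Building up term by term: a(1)=2, a(2)=3, a(3)=5, a(4)=8, a(5)=13, a(6)=21, a(7)=34, a(8)=55, a(9)=89, a(10)=144, a(11)=233, a(12)=377, a(13)=610, a(14)=987, a(15)=1597, a(16)=2584, a(17)=4181, a(18)=6765, a(19)=10946, a(20)=17711, a(21)=28657, a(22)=46368, a(23)=75025, a(24)=121393, a(25)=196418, a(26)=317811, a(27)=514229, a(28)=832040, a(29)=1346269, a(30)=2178309, a(31)=3524578, a(32)=5702887, a(33)=9227465, a(34)=14930352, a(35)=24157817, a(36)=39088169, a(37)=63245986, a(38)=102334155, a(39)=165580141, a(40)=267914296, a(41)=433494437, a(42)=701408733, a(43)=1134903170, a(44)=1836311903, a(45)=2971215073.

Final answer: 2971215073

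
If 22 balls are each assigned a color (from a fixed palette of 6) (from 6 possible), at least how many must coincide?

There are 6 possible values for color (from a fixed palette of 6). With 22 balls and 6 categories, by pigeonhole: ceiling(22/6).

Final answer: 4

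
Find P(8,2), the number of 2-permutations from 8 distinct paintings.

P(8,2) = 8!/(8-2)! = 8!/6!.

Final answer: P(8,2) = 56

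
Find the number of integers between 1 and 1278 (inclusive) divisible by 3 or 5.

Multiples of 3: 426. Multiples of 5: 255. Of both (lcm=15): 85.
By inclusion-exclusion: 426 + 255 - 85.

Final answer: 596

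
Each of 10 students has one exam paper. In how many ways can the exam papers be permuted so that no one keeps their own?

D(n) = (n-1)(D(n-1) + D(n-2)), D(0)=1, D(1)=0.
D(2) = 1 x (0 + 1) = 1
D(3) = 2 x (1 + 0) = 2
D(4) = 3 x (2 + 1) = 9
D(5) = 4 x (9 + 2) = 44
D(6) = 5 x (44 + 9) = 265
D(7) = 6 x (265 + 44) = 1854
D(8) = 7 x (1854 + 265) = 14833
D(9) = 8 x (14833 + 1854) = 133496
D(10) = 9 x (D(9) + D(8)) = 9 x (133496 + 14833)

Final answer: D(10) = 1334961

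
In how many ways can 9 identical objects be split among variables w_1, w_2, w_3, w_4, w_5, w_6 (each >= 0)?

Stars and bars with 9 stars and 5 bars:
C(9+6-1, 6-1) = C(14,5).

Final answer: C(14,5) = 2002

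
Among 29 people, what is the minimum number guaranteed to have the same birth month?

There are 12 possible values for birth month. With 29 people and 12 categories, by pigeonhole: ceiling(29/12).

Final answer: 3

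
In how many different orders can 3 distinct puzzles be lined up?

The number of ways to arrange 3 distinct objects is 3!.

Final answer: 3! = 6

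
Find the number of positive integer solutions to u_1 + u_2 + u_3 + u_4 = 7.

Substitute u'_i = u_i - 1 (so u'_i >= 0). Then sum u'_i = 7 - 4 = 3.
Stars and bars: C(3+4-1, 4-1) = C(6,3).

Final answer: C(6,3) = 20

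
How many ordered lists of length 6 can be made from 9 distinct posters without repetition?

P(9,6) = 9!/(9-6)! = 9!/3!.

Final answer: P(9,6) = 60480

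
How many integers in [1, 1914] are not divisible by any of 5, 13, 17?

|div by 5|=382, |div by 13|=147, |div by 17|=112.
|div by 5&13|=29, |div by 5&17|=22, |div by 13&17|=8, |div by all|=1.
By inclusion-exclusion, divisible by at least one: 382+147+112-29-22-8+1 = 583.
Not divisible by any: 1914 - 583.

Final answer: 1331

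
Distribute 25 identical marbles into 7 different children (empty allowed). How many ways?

Stars and bars: C(n+k-1, k-1) = C(31,6).

Final answer: C(31,6) = 736281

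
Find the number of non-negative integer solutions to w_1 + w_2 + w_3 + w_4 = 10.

Stars and bars with 10 stars and 3 bars:
C(10+4-1, 4-1) = C(13,3).

Final answer: C(13,3) = 286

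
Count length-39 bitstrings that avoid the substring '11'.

Let a(n) count valid strings. If the last bit is 0 the prefix is any valid string of length n-1; if it is 1 the string must end in 01 with a valid prefix of length n-2. So a(n) = a(n-1) + a(n-2), a(1)=2, a(2)=3.
Iterating the recurrence: a(1)=2, a(2)=3, a(3)=5, a(4)=8, a(5)=13, a(6)=21, a(7)=34, a(8)=55, a(9)=89, a(10)=144, a(11)=233, a(12)=377, a(13)=610, a(14)=987, a(15)=1597, a(16)=2584, a(17)=4181, a(18)=6765, a(19)=10946, a(20)=17711, a(21)=28657, a(22)=46368, a(23)=75025, a(24)=121393, a(25)=196418, a(26)=317811, a(27)=514229, a(28)=832040, a(29)=1346269, a(30)=2178309, a(31)=3524578, a(32)=5702887, a(33)=9227465, a(34)=14930352, a(35)=24157817, a(36)=39088169, a(37)=63245986, a(38)=102334155, a(39)=165580141.

Final answer: 165580141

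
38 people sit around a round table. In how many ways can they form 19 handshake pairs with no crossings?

This is a standard Catalan-number count: the answer is C_n. Here n = 38/2 = 19.
Using C_0 = 1 and C_(k+1) = C_k x 2(2k+1)/(k+2), build up term by term: C_1=1, C_2=2, C_3=5, C_4=14, C_5=42, C_6=132, C_7=429, C_8=1430, C_9=4862, C_10=16796, C_11=58786, C_12=208012, C_13=742900, C_14=2674440, C_15=9694845, C_16=35357670, C_17=129644790, C_18=477638700, C_19=1767263190.

Final answer: C_{19} = 1767263190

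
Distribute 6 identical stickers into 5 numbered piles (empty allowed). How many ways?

Stars and bars: C(n+k-1, k-1) = C(10,4).

Final answer: C(10,4) = 210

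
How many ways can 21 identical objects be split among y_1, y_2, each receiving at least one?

Substitute y'_i = y_i - 1 (so y'_i >= 0). Then sum y'_i = 21 - 2 = 19.
Stars and bars: C(19+2-1, 2-1) = C(20,1).

Final answer: C(20,1) = 20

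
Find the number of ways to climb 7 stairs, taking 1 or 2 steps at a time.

Let f(n) count the ways. The last step is size 1 or 2, so f(n) = f(n-1) + f(n-2) with f(1)=1, f(2)=2.
Building up term by term: f(1)=1, f(2)=2, f(3)=3, f(4)=5, f(5)=8, f(6)=13, f(7)=21.

Final answer: 21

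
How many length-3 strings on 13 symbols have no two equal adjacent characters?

First character: 13 choices. Each subsequent: 12 choices (must differ from the previous one).
Total: 13 x 12^2.

Final answer: 13 x 12^{2} = 1872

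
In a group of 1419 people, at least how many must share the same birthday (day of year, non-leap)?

There are 365 possible values for birthday (day of year, non-leap). With 1419 people and 365 categories, by pigeonhole: ceiling(1419/365).

Final answer: 4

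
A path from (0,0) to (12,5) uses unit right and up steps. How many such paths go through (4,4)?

Paths (0,0)->(4,4): C(8,4) = 70.
Paths (4,4)->(12,5): C(9,1) = 9.
By multiplication principle: 70 x 9.

Final answer: 630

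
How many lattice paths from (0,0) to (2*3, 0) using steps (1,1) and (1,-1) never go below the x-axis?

Total monotonic paths to (3,3): C(6,3) = 20.
Reflecting each bad path at its first crossing gives a bijection with paths to (2,4): C(6,4) = 15.
Valid Dyck paths: 20 - 15.
(These counts are the Catalan numbers.)

Final answer: C_{3} = 5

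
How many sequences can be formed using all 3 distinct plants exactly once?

The number of ways to arrange 3 distinct objects is 3!.

Final answer: 3! = 6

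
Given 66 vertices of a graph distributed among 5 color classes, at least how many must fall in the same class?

By pigeonhole with 66 objects and 5 categories: ceiling(66/5).

Final answer: 14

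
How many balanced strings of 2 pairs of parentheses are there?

This is counted by the nth Catalan number C_n. Here n = 2 (pairs).
Using C_0 = 1 and C_(k+1) = C_k x 2(2k+1)/(k+2), build up term by term: C_1=1, C_2=2.

Final answer: C_{2} = 2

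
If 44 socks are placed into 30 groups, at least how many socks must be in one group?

By the pigeonhole principle: ceiling(44/30).

Final answer: 2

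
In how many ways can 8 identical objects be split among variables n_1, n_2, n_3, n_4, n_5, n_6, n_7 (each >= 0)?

Stars and bars with 8 stars and 6 bars:
C(8+7-1, 7-1) = C(14,6).

Final answer: C(14,6) = 3003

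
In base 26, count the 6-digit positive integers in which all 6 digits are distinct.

First digit: 25 (nonzero). Second: 25 (not first). Third: 24, etc.
Total: 25 x 25 x 24 x 23 x 22 x 21.

Final answer: 159390000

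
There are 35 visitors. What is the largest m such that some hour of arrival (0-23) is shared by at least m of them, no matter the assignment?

There are 24 possible values for hour of arrival (0-23). With 35 visitors and 24 categories, by pigeonhole: ceiling(35/24).

Final answer: 2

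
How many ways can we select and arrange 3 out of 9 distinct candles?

P(9,3) = 9!/(9-3)! = 9!/6!.

Final answer: P(9,3) = 504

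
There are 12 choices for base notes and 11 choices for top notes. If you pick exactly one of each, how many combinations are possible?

By the multiplication principle: 12 x 11.

Final answer: 132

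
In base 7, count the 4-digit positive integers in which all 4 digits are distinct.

First digit: 6 (nonzero). Second: 6 (not first). Third: 5, etc.
Total: 6 x 6 x 5 x 4.

Final answer: 720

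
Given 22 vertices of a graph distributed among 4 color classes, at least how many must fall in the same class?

By pigeonhole with 22 objects and 4 categories: ceiling(22/4).

Final answer: 6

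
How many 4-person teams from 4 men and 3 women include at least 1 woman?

Sum over valid woman counts:
C(3,1)C(4,3) = 12
C(3,2)C(4,2) = 18
C(3,3)C(4,1) = 4
Total: 12 + 18 + 4.

Final answer: 34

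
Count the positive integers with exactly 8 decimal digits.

The leading digit cannot be 0 (9 options); the other 7 digits can be anything (10 options each).
Total: 9 x 10^7.

Final answer: 90000000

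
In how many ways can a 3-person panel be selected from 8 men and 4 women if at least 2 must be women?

Sum over valid woman counts:
C(4,2)C(8,1) = 48
C(4,3)C(8,0) = 4
Total: 48 + 4.

Final answer: 52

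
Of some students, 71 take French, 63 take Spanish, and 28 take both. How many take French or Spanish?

|A union B| = |A| + |B| - |A intersect B| = 71 + 63 - 28.

Final answer: 106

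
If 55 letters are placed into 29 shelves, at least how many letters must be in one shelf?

By the pigeonhole principle: ceiling(55/29).

Final answer: 2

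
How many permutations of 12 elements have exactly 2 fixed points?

Choose which 2 elements are fixed: C(12,2) = 66.
Derange the remaining 10 using D(j) = (j-1)(D(j-1) + D(j-2)), D(0)=1, D(1)=0: D(2)=1, D(3)=2, D(4)=9, D(5)=44, D(6)=265, D(7)=1854, D(8)=14833, D(9)=133496, D(10)=1334961.
Total: 66 x 1334961.

Final answer: C(12,2) D(10) = 88107426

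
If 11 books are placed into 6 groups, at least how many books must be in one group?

By the pigeonhole principle: ceiling(11/6).

Final answer: 2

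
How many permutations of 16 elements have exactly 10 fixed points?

Choose which 10 elements are fixed: C(16,10) = 8008.
Derange the remaining 6 using D(j) = (j-1)(D(j-1) + D(j-2)), D(0)=1, D(1)=0: D(2)=1, D(3)=2, D(4)=9, D(5)=44, D(6)=265.
Total: 8008 x 265.

Final answer: C(16,10) D(6) = 2122120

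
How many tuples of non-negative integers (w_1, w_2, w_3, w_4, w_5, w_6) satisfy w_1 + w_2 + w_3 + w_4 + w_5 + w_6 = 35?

Stars and bars with 35 stars and 5 bars:
C(35+6-1, 6-1) = C(40,5).

Final answer: C(40,5) = 658008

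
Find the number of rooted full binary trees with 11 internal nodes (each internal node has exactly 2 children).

This is counted by the nth Catalan number C_n. Here n = 11.
Using C_0 = 1 and C_(k+1) = C_k x 2(2k+1)/(k+2), build up term by term: C_1=1, C_2=2, C_3=5, C_4=14, C_5=42, C_6=132, C_7=429, C_8=1430, C_9=4862, C_10=16796, C_11=58786.

Final answer: C_{11} = 58786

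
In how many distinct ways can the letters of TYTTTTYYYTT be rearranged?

Letters (T:7, Y:4). Total letters: 11.
Permutations = 11!/(7! x 4!).

Final answer: 330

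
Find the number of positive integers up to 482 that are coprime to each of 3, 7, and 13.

|div by 3|=160, |div by 7|=68, |div by 13|=37.
|div by 3&7|=22, |div by 3&13|=12, |div by 7&13|=5, |div by all|=1.
By inclusion-exclusion, divisible by at least one: 160+68+37-22-12-5+1 = 227.
Not divisible by any: 482 - 227.

Final answer: 255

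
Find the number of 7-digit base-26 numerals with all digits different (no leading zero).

The leading digit has 25 choices (anything but zero); the next has 25 (anything but the first), then 24, and so on, one fewer each time.
Total: 25 x 25 x 24 x 23 x 22 x 21 x 20.

Final answer: 3187800000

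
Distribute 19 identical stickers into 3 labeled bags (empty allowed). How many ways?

Stars and bars: C(n+k-1, k-1) = C(21,2).

Final answer: C(21,2) = 210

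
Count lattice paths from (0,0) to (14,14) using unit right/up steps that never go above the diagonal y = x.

Total monotonic paths to (14,14): C(28,14) = 40116600.
By the reflection principle, paths that go above the diagonal number C(28,15) = 37442160.
Valid Dyck paths: 40116600 - 37442160.
(This is the Catalan number C_{14}.)

Final answer: C_{14} = 2674440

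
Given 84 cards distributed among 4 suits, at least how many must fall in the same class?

By pigeonhole with 84 objects and 4 categories: ceiling(84/4).

Final answer: 21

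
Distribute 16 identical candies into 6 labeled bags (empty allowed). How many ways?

Stars and bars: C(n+k-1, k-1) = C(21,5).

Final answer: C(21,5) = 20349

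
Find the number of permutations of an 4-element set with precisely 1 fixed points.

Choose which 1 elements are fixed: C(4,1) = 4.
Derange the remaining 3 using D(j) = (j-1)(D(j-1) + D(j-2)), D(0)=1, D(1)=0: D(2)=1, D(3)=2.
Total: 4 x 2.

Final answer: C(4,1) D(3) = 8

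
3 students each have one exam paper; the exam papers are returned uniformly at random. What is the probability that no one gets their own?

D(n) = (n-1)(D(n-1) + D(n-2)), D(0)=1, D(1)=0.
Building up: D(2)=1, D(3)=2.
Total arrangements: 3! = 6.
Probability = D(3)/3! = 1/3.

Final answer: D(3)/3! = 2/6 = 0.333333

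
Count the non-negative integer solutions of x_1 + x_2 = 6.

Stars and bars with 6 stars and 1 bars:
C(6+2-1, 2-1) = C(7,1).

Final answer: C(7,1) = 7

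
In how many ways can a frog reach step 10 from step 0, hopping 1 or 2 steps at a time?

Let f(n) count the ways. The last step is size 1 or 2, so f(n) = f(n-1) + f(n-2) with f(1)=1, f(2)=2.
Building up term by term: f(1)=1, f(2)=2, f(3)=3, f(4)=5, f(5)=8, f(6)=13, f(7)=21, f(8)=34, f(9)=55, f(10)=89.

Final answer: 89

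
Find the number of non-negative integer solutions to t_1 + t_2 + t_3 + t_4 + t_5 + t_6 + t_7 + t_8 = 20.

Stars and bars with 20 stars and 7 bars:
C(20+8-1, 8-1) = C(27,7).

Final answer: C(27,7) = 888030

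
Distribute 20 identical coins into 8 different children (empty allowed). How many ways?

Stars and bars: C(n+k-1, k-1) = C(27,7).

Final answer: C(27,7) = 888030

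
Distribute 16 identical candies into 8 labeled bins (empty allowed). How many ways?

Stars and bars: C(n+k-1, k-1) = C(23,7).

Final answer: C(23,7) = 245157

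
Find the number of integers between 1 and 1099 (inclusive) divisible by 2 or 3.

Multiples of 2: 549. Multiples of 3: 366. Of both (lcm=6): 183.
By inclusion-exclusion: 549 + 366 - 183.

Final answer: 732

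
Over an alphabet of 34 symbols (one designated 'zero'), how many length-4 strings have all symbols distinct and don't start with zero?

First digit: 33 (nonzero). Second: 33 (not first). Third: 32, etc.
Total: 33 x 33 x 32 x 31.

Final answer: 1080288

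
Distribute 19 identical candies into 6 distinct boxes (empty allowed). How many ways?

Stars and bars: C(n+k-1, k-1) = C(24,5).

Final answer: C(24,5) = 42504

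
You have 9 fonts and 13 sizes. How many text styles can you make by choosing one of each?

By the multiplication principle: 9 x 13.

Final answer: 117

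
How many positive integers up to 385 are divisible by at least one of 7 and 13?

Multiples of 7: 55. Multiples of 13: 29. Of both (lcm=91): 4.
By inclusion-exclusion: 55 + 29 - 4.

Final answer: 80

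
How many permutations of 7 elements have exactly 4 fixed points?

Choose which 4 elements are fixed: C(7,4) = 35.
Derange the remaining 3 using D(j) = (j-1)(D(j-1) + D(j-2)), D(0)=1, D(1)=0: D(2)=1, D(3)=2.
Total: 35 x 2.

Final answer: C(7,4) D(3) = 70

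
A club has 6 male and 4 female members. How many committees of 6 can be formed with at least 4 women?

Sum over valid woman counts:
C(4,4)C(6,2).

Final answer: 15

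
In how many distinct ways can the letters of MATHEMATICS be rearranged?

Letters (A:2, C:1, E:1, H:1, I:1, M:2, S:1, T:2). Total letters: 11.
Permutations = 11!/(2! x 2! x 2!).

Final answer: 4989600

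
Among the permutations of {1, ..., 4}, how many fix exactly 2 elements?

Choose which 2 elements are fixed: C(4,2) = 6.
Derange the remaining 2 using D(j) = (j-1)(D(j-1) + D(j-2)), D(0)=1, D(1)=0: D(2)=1.
Total: 6 x 1.

Final answer: C(4,2) D(2) = 6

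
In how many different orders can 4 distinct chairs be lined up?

The number of ways to arrange 4 distinct objects is 4!.

Final answer: 4! = 24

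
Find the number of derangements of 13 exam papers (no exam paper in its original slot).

D(n) = (n-1)(D(n-1) + D(n-2)), D(0)=1, D(1)=0.
D(2) = 1 x (0 + 1) = 1
D(3) = 2 x (1 + 0) = 2
D(4) = 3 x (2 + 1) = 9
D(5) = 4 x (9 + 2) = 44
D(6) = 5 x (44 + 9) = 265
D(7) = 6 x (265 + 44) = 1854
D(8) = 7 x (1854 + 265) = 14833
D(9) = 8 x (14833 + 1854) = 133496
D(10) = 9 x (133496 + 14833) = 1334961
D(11) = 10 x (1334961 + 133496) = 14684570
D(12) = 11 x (14684570 + 1334961) = 176214841
D(13) = 12 x (D(12) + D(11)) = 12 x (176214841 + 14684570)

Final answer: D(13) = 2290792932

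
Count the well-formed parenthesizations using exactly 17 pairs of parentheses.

This is counted by the nth Catalan number C_n. Here n = 17 (pairs).
C_n = C(2n,n) - C(2n,n+1), so C_{17} = C(34,17) - C(34,18) = 2333606220 - 2203961430.

Final answer: C_{17} = 129644790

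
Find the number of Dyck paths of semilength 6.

Total monotonic paths to (6,6): C(12,6) = 924.
A path is bad iff it touches y = x + 1; reflecting its initial segment maps bad paths bijectively onto all paths to (5,7), of which there are C(12,7) = 792.
Valid Dyck paths: 924 - 792.
(Equivalently, C_{6} = C(12,6)/7 = 924/7.)

Final answer: C_{6} = 132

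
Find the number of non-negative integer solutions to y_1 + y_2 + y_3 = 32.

Stars and bars with 32 stars and 2 bars:
C(32+3-1, 3-1) = C(34,2).

Final answer: C(34,2) = 561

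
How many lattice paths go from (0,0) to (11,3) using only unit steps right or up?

Each path has 11 right steps and 3 up steps in some order (14 steps total).
Choose which 3 of the 14 steps are up: C(14,3).

Final answer: C(14,3) = 364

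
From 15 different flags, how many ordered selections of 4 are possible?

P(15,4) = 15!/(15-4)! = 15!/11!.

Final answer: P(15,4) = 32760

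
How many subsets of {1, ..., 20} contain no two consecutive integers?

Condition on whether n belongs to the subset: if not, any valid subset of {1, ..., n-1} works (a(n-1)); if so, n-1 is excluded and the rest is a valid subset of {1, ..., n-2} (a(n-2)). Hence a(n) = a(n-1) + a(n-2), a(1)=2, a(2)=3.
Computing successive values: a(1)=2, a(2)=3, a(3)=5, a(4)=8, a(5)=13, a(6)=21, a(7)=34, a(8)=55, a(9)=89, a(10)=144, a(11)=233, a(12)=377, a(13)=610, a(14)=987, a(15)=1597, a(16)=2584, a(17)=4181, a(18)=6765, a(19)=10946, a(20)=17711.

Final answer: 17711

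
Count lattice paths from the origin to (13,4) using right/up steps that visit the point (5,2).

Paths (0,0)->(5,2): C(7,2) = 21.
Paths (5,2)->(13,4): C(10,2) = 45.
By multiplication principle: 21 x 45.

Final answer: 945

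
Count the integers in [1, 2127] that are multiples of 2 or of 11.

Multiples of 2: 1063. Multiples of 11: 193. Of both (lcm=22): 96.
By inclusion-exclusion: 1063 + 193 - 96.

Final answer: 1160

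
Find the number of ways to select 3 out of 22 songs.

C(22,3) = 22!/(3! x (22-3)!).

Final answer: C(22,3) = 1540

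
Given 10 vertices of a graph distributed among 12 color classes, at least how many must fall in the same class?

By pigeonhole with 10 objects and 12 categories: ceiling(10/12).

Final answer: 1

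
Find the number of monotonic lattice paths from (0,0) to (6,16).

Each path has 6 right steps and 16 up steps in some order (22 steps total).
Choose which 16 of the 22 steps are up: C(22,16).

Final answer: C(22,16) = 74613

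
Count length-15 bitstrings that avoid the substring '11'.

Classify by the final bit: ...0 gives a(n-1) strings, ...01 gives a(n-2) strings. Thus a(n) = a(n-1) + a(n-2) with a(1)=2, a(2)=3.
Building up term by term: a(1)=2, a(2)=3, a(3)=5, a(4)=8, a(5)=13, a(6)=21, a(7)=34, a(8)=55, a(9)=89, a(10)=144, a(11)=233, a(12)=377, a(13)=610, a(14)=987, a(15)=1597.

Final answer: 1597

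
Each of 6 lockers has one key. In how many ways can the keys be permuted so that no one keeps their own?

Use the recurrence D(n) = (n-1)(D(n-1) + D(n-2)) with D(0)=1, D(1)=0.
D(2) = 1 x (0 + 1) = 1
D(3) = 2 x (1 + 0) = 2
D(4) = 3 x (2 + 1) = 9
D(5) = 4 x (9 + 2) = 44
D(6) = 5 x (D(5) + D(4)) = 5 x (44 + 9)

Final answer: D(6) = 265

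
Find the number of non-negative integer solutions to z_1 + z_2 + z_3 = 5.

Stars and bars with 5 stars and 2 bars:
C(5+3-1, 3-1) = C(7,2).

Final answer: C(7,2) = 21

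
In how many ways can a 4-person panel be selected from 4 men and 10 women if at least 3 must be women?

Sum over valid woman counts:
C(10,3)C(4,1) = 480
C(10,4)C(4,0) = 210
Total: 480 + 210.

Final answer: 690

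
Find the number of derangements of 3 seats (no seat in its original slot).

Derangements satisfy D(n) = (n-1)(D(n-1) + D(n-2)), starting from D(0)=1, D(1)=0.
D(2) = 1 x (0 + 1) = 1
D(3) = 2 x (D(2) + D(1)) = 2 x (1 + 0)

Final answer: D(3) = 2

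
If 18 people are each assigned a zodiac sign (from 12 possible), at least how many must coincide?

There are 12 possible values for zodiac sign. With 18 people and 12 categories, by pigeonhole: ceiling(18/12).

Final answer: 2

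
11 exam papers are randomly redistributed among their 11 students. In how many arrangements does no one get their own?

Derangements satisfy D(n) = (n-1)(D(n-1) + D(n-2)), starting from D(0)=1, D(1)=0.
D(2) = 1 x (0 + 1) = 1
D(3) = 2 x (1 + 0) = 2
D(4) = 3 x (2 + 1) = 9
D(5) = 4 x (9 + 2) = 44
D(6) = 5 x (44 + 9) = 265
D(7) = 6 x (265 + 44) = 1854
D(8) = 7 x (1854 + 265) = 14833
D(9) = 8 x (14833 + 1854) = 133496
D(10) = 9 x (133496 + 14833) = 1334961
D(11) = 10 x (D(10) + D(9)) = 10 x (1334961 + 133496)

Final answer: D(11) = 14684570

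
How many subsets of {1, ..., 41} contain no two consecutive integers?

Let a(n) count such subsets of {1, ..., n}. Either n is excluded (a(n-1) ways) or n is included, forcing n-1 out (a(n-2) ways), so a(n) = a(n-1) + a(n-2) with a(1)=2, a(2)=3.
Computing successive values: a(1)=2, a(2)=3, a(3)=5, a(4)=8, a(5)=13, a(6)=21, a(7)=34, a(8)=55, a(9)=89, a(10)=144, a(11)=233, a(12)=377, a(13)=610, a(14)=987, a(15)=1597, a(16)=2584, a(17)=4181, a(18)=6765, a(19)=10946, a(20)=17711, a(21)=28657, a(22)=46368, a(23)=75025, a(24)=121393, a(25)=196418, a(26)=317811, a(27)=514229, a(28)=832040, a(29)=1346269, a(30)=2178309, a(31)=3524578, a(32)=5702887, a(33)=9227465, a(34)=14930352, a(35)=24157817, a(36)=39088169, a(37)=63245986, a(38)=102334155, a(39)=165580141, a(40)=267914296, a(41)=433494437.

Final answer: 433494437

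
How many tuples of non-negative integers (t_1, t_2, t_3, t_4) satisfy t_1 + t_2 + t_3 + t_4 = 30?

Stars and bars with 30 stars and 3 bars:
C(30+4-1, 4-1) = C(33,3).

Final answer: C(33,3) = 5456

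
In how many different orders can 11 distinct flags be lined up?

The number of ways to arrange 11 distinct objects is 11!.

Final answer: 11! = 39916800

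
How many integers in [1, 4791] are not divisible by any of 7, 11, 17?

|div by 7|=684, |div by 11|=435, |div by 17|=281.
|div by 7&11|=62, |div by 7&17|=40, |div by 11&17|=25, |div by all|=3.
By inclusion-exclusion, divisible by at least one: 684+435+281-62-40-25+3 = 1276.
Not divisible by any: 4791 - 1276.

Final answer: 3515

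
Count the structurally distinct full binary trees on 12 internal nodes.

The structures are counted by the Catalan number C_n. Here n = 12.
C_n = C(2n,n) - C(2n,n+1), so C_{12} = C(24,12) - C(24,13) = 2704156 - 2496144.

Final answer: C_{12} = 208012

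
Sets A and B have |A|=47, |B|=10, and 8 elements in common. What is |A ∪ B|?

|A union B| = |A| + |B| - |A intersect B| = 47 + 10 - 8.

Final answer: 49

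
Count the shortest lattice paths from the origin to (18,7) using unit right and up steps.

Each path has 18 right steps and 7 up steps in some order (25 steps total).
Choose which 7 of the 25 steps are up: C(25,7).

Final answer: C(25,7) = 480700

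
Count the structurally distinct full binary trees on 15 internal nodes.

This is counted by the nth Catalan number C_n. Here n = 15.
Using C_0 = 1 and C_(k+1) = C_k x 2(2k+1)/(k+2), build up term by term: C_1=1, C_2=2, C_3=5, C_4=14, C_5=42, C_6=132, C_7=429, C_8=1430, C_9=4862, C_10=16796, C_11=58786, C_12=208012, C_13=742900, C_14=2674440, C_15=9694845.

Final answer: C_{15} = 9694845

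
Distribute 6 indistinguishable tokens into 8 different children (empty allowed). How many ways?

Stars and bars: C(n+k-1, k-1) = C(13,7).

Final answer: C(13,7) = 1716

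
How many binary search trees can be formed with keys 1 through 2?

This is a standard Catalan-number count: the answer is C_n. Here n = 2.
C_n = (2n)!/(n!(n+1)!), so C_{2} = 4!/(2! x 3!) = C(4,2)/3 = 6/3.

Final answer: C_{2} = 2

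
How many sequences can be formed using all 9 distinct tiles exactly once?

The number of ways to arrange 9 distinct objects is 9!.

Final answer: 9! = 362880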